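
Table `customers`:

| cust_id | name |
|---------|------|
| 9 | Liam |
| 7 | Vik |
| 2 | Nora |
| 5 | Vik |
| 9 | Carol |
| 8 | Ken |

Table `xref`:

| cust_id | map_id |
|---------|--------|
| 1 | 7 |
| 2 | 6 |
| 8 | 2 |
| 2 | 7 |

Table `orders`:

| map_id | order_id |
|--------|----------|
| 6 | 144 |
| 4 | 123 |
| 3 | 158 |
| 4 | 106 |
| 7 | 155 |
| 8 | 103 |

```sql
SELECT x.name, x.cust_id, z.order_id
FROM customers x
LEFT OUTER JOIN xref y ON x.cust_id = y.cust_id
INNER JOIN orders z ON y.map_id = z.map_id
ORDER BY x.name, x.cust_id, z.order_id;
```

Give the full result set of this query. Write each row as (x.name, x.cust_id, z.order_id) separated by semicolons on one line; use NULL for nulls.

(Nora, 2, 144); (Nora, 2, 155)

Evaluate left to right. First `customers x LEFT JOIN xref y` on cust_id: 7 row(s).
Then INNER JOIN `orders z` on map_id: keep only rows whose y.map_id appears in z.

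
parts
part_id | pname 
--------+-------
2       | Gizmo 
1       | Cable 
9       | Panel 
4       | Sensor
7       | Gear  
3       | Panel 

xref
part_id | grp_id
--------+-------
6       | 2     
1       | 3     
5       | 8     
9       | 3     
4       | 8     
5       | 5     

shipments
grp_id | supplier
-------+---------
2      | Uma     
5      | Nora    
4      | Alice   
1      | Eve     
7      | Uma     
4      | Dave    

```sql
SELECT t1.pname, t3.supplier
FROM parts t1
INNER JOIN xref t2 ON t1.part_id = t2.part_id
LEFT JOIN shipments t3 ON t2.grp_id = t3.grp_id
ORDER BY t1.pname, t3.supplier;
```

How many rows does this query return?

Evaluate left to right. First `parts t1 INNER JOIN xref t2` on part_id: 3 row(s).
Then LEFT JOIN `shipments t3` on grp_id: each of those 3 rows is kept; rows whose t2.grp_id has no match in t3 get NULL for t3's columns.
Result: 3 row(s).

3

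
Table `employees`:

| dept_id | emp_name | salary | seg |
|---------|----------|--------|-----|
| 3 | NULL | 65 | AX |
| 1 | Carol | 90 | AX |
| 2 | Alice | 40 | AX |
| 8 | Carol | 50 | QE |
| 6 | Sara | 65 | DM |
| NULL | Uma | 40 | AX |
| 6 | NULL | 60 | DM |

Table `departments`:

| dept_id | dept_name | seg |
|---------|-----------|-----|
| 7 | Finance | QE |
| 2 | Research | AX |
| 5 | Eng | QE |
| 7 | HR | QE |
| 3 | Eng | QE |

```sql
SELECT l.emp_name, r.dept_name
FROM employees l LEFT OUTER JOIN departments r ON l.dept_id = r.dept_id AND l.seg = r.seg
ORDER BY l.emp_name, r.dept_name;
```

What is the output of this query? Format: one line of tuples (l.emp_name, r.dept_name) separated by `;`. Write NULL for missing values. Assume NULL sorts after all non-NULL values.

(Alice, Research); (Carol, NULL); (Carol, NULL); (Sara, NULL); (Uma, NULL); (NULL, NULL); (NULL, NULL)

LEFT JOIN keeps every row from `employees`; unmatched rows get NULL for `departments`'s columns.
Matching on l.dept_id = r.dept_id AND l.seg = r.seg. A NULL in a compared column never satisfies the condition.
- l row (dept_id=3, seg=AX): no match → kept, r columns NULL.
- l row (dept_id=1, seg=AX): no match → kept, r columns NULL.
- l row (dept_id=2, seg=AX): matches 1 r row(s) → 1 output row(s).
- l row (dept_id=8, seg=QE): no match → kept, r columns NULL.
- l row (dept_id=6, seg=DM): no match → kept, r columns NULL.
- l row (dept_id=NULL, seg=AX): no match → kept, r columns NULL.
- l row (dept_id=6, seg=DM): no match → kept, r columns NULL.
After projecting and ordering:
l.emp_name | r.dept_name
Alice | Research
Carol | NULL
Carol | NULL
Sara | NULL
Uma | NULL
NULL | NULL
NULL | NULL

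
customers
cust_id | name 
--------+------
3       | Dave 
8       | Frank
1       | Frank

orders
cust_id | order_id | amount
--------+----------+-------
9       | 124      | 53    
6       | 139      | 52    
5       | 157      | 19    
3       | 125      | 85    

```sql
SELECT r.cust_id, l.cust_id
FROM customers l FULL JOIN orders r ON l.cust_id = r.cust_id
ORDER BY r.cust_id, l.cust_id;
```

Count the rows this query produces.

FULL OUTER JOIN keeps every row from both sides; unmatched rows get NULL for the other side's columns.
Matching on l.cust_id = r.cust_id.
- l[0] cust_id=3 → 1 match(es) in r → 1 row(s).
- l[1] cust_id=8 → no match; kept with NULLs on the r side.
- l[2] cust_id=1 → no match; kept with NULLs on the r side.
- 3 r row(s) had no l match → kept, l columns NULL.
Total: 1 matched + 5 padded = 6 rows.

6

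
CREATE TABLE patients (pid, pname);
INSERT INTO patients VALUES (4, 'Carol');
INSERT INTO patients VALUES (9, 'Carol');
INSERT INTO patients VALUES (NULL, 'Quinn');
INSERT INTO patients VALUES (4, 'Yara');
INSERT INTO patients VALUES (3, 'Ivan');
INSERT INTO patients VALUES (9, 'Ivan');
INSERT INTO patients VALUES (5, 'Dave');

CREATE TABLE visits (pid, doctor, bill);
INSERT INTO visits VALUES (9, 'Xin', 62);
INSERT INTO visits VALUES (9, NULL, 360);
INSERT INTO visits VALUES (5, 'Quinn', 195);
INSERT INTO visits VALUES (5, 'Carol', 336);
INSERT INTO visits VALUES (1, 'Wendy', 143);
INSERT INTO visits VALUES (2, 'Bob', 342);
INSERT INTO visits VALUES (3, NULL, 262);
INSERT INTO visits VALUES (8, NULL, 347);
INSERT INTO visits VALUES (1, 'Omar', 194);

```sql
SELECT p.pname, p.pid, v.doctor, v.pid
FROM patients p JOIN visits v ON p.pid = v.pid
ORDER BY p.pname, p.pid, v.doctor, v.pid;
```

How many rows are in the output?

7

INNER JOIN keeps only pairs where the ON condition holds.
Matching on p.pid = v.pid. A NULL in a compared column never satisfies the condition.
- pid=4: no matching v row, dropped.
- pid=9: 2 matching v row(s), so 2 row(s) emitted.
- pid=NULL: no matching v row, dropped.
- pid=4: no matching v row, dropped.
- pid=3: 1 matching v row(s), so 1 row(s) emitted.
- pid=9: 2 matching v row(s), so 2 row(s) emitted.
- pid=5: 2 matching v row(s), so 2 row(s) emitted.
Total: 7 rows.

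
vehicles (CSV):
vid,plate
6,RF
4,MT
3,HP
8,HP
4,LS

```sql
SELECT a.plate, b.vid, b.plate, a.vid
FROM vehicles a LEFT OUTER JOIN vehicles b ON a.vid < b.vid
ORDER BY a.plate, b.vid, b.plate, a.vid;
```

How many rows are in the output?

LEFT JOIN keeps every row from `vehicles a`; unmatched rows get NULL for `vehicles b`'s columns.
Matching on a.vid < b.vid.
- a (vid=6) pairs with 1 row(s) of b.
- a (vid=4) pairs with 2 row(s) of b.
- a (vid=3) pairs with 4 row(s) of b.
- a (vid=8) has no partner → padded with NULL.
- a (vid=4) pairs with 2 row(s) of b.
Total: 9 matched + 1 padded = 10 rows.

10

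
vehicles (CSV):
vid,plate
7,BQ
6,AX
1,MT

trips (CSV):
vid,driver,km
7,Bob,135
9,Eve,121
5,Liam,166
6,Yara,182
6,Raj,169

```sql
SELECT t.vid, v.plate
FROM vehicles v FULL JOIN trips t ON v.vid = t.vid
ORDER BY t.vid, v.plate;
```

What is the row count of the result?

6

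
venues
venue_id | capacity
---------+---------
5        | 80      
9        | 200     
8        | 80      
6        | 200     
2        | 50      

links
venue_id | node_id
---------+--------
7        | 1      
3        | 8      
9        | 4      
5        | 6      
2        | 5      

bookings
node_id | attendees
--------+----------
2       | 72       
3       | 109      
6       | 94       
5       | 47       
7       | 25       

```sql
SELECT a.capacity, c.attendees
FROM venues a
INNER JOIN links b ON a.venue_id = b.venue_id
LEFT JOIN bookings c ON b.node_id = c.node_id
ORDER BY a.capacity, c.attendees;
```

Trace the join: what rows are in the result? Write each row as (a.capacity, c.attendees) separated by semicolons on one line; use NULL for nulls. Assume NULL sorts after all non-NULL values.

(50, 47); (80, 94); (200, NULL)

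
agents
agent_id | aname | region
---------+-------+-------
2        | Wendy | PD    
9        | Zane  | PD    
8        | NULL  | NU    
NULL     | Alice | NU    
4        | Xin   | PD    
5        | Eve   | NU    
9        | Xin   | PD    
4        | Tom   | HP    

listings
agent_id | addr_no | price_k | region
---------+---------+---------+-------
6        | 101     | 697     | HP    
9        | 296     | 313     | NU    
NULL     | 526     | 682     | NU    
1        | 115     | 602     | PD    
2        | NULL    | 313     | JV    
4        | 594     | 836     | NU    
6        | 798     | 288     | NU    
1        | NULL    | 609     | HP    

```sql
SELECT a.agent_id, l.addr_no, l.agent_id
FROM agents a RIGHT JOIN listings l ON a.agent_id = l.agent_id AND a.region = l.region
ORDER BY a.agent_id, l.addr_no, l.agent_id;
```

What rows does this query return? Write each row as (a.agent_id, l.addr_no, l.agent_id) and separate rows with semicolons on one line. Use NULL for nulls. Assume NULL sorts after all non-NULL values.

(NULL, 101, 6); (NULL, 115, 1); (NULL, 296, 9); (NULL, 526, NULL); (NULL, 594, 4); (NULL, 798, 6); (NULL, NULL, 1); (NULL, NULL, 2)

RIGHT JOIN keeps every row from `listings`; unmatched rows get NULL for `agents`'s columns.
Matching on a.agent_id = l.agent_id AND a.region = l.region. A NULL in a compared column never satisfies the condition.
- a row (agent_id=2, region=PD): no match.
- a row (agent_id=9, region=PD): no match.
- a row (agent_id=8, region=NU): no match.
- a row (agent_id=NULL, region=NU): no match.
- a row (agent_id=4, region=PD): no match.
- a row (agent_id=5, region=NU): no match.
- a row (agent_id=9, region=PD): no match.
- a row (agent_id=4, region=HP): no match.
- plus 8 unmatched l row(s), each kept with NULL a columns.
After projecting and ordering:
a.agent_id | l.addr_no | l.agent_id
NULL | 101 | 6
NULL | 115 | 1
NULL | 296 | 9
NULL | 526 | NULL
NULL | 594 | 4
NULL | 798 | 6
NULL | NULL | 1
NULL | NULL | 2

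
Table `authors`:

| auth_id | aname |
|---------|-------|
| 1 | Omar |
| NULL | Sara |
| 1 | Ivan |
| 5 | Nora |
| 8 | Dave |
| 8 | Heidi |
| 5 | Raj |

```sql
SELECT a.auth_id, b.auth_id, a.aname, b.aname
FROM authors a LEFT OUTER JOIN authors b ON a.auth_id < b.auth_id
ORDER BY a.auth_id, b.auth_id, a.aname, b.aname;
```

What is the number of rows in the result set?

LEFT JOIN keeps every row from `authors a`; unmatched rows get NULL for `authors b`'s columns.
Matching on a.auth_id < b.auth_id. A NULL in a compared column never satisfies the condition.
- a (auth_id=1) pairs with 4 row(s) of b.
- a (auth_id=NULL) has no partner → padded with NULL.
- a (auth_id=1) pairs with 4 row(s) of b.
- a (auth_id=5) pairs with 2 row(s) of b.
- a (auth_id=8) has no partner → padded with NULL.
- a (auth_id=8) has no partner → padded with NULL.
- a (auth_id=5) pairs with 2 row(s) of b.
Total: 12 matched + 3 padded = 15 rows.

15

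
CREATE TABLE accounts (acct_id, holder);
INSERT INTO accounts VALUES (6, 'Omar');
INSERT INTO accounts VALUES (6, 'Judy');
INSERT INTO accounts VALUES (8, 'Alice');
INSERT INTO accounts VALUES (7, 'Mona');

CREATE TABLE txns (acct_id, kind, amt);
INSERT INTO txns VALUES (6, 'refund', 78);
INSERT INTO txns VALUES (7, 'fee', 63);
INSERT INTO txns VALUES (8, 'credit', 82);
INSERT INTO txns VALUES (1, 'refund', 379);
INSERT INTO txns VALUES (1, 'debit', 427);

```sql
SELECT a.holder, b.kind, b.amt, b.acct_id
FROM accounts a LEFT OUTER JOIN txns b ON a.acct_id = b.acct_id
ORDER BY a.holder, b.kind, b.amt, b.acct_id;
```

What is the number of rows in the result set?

4

LEFT JOIN keeps every row from `accounts`; unmatched rows get NULL for `txns`'s columns.
Matching on a.acct_id = b.acct_id.
Matched pairs: 4; unmatched a rows kept: 0.
Total: 4 rows.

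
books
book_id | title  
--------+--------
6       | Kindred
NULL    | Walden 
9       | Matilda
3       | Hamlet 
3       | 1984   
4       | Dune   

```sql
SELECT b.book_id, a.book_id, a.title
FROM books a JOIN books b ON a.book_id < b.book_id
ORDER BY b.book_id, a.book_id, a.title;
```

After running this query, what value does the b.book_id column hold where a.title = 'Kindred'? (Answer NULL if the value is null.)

9

INNER JOIN keeps only pairs where the ON condition holds.
Matching on a.book_id < b.book_id. A NULL in a compared column never satisfies the condition.
Matched pairs: 9.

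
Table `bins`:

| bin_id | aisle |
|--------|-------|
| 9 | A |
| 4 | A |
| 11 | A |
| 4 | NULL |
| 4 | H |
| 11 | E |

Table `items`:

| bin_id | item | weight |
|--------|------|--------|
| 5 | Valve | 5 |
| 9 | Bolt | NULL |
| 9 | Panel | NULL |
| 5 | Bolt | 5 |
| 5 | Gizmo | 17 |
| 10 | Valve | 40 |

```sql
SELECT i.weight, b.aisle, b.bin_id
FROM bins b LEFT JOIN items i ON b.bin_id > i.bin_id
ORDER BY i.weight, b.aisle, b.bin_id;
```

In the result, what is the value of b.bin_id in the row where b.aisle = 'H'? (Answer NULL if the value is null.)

LEFT JOIN keeps every row from `bins`; unmatched rows get NULL for `items`'s columns.
Matching on b.bin_id > i.bin_id.
- b row (bin_id=9): matches 3 i row(s) → 3 output row(s).
- b row (bin_id=4): no match → kept, i columns NULL.
- b row (bin_id=11): matches 6 i row(s) → 6 output row(s).
- b row (bin_id=4): no match → kept, i columns NULL.
- b row (bin_id=4): no match → kept, i columns NULL.
- b row (bin_id=11): matches 6 i row(s) → 6 output row(s).

4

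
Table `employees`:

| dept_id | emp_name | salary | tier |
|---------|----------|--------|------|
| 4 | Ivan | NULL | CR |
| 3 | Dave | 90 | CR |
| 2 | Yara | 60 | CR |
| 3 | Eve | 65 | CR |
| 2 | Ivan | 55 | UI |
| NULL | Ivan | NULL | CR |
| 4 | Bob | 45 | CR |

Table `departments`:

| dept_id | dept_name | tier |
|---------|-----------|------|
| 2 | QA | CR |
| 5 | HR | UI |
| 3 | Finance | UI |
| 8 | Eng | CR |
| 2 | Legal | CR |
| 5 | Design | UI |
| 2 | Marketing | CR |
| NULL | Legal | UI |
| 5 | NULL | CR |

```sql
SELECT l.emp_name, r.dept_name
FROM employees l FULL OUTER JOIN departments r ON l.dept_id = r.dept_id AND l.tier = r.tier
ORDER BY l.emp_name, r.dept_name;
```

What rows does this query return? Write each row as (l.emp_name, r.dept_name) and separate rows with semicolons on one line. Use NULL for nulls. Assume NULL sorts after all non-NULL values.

(Bob, NULL); (Dave, NULL); (Eve, NULL); (Ivan, NULL); (Ivan, NULL); (Ivan, NULL); (Yara, Legal); (Yara, Marketing); (Yara, QA); (NULL, Design); (NULL, Eng); (NULL, Finance); (NULL, HR); (NULL, Legal); (NULL, NULL)

FULL OUTER JOIN keeps every row from both sides; unmatched rows get NULL for the other side's columns.
Matching on l.dept_id = r.dept_id AND l.tier = r.tier. A NULL in a compared column never satisfies the condition.
Matched pairs: 3; unmatched l rows kept: 6; unmatched r rows kept: 6.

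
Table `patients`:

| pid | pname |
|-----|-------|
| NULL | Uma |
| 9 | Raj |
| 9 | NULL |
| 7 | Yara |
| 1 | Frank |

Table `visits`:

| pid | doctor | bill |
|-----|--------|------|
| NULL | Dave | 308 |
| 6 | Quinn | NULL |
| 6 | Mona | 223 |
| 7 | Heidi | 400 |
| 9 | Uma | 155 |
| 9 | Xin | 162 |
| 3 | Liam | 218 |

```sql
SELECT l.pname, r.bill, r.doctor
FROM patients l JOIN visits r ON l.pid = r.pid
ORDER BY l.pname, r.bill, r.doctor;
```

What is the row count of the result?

5

INNER JOIN keeps only pairs where the ON condition holds.
Matching on l.pid = r.pid. A NULL in a compared column never satisfies the condition.
- pid=NULL: no matching r row, dropped.
- pid=9: 2 matching r row(s), so 2 row(s) emitted.
- pid=9: 2 matching r row(s), so 2 row(s) emitted.
- pid=7: 1 matching r row(s), so 1 row(s) emitted.
- pid=1: no matching r row, dropped.
Total: 5 rows.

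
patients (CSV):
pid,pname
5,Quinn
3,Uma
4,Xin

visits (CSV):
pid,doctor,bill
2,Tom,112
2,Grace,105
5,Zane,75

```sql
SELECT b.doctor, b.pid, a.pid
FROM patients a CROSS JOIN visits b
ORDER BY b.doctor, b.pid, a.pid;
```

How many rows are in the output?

9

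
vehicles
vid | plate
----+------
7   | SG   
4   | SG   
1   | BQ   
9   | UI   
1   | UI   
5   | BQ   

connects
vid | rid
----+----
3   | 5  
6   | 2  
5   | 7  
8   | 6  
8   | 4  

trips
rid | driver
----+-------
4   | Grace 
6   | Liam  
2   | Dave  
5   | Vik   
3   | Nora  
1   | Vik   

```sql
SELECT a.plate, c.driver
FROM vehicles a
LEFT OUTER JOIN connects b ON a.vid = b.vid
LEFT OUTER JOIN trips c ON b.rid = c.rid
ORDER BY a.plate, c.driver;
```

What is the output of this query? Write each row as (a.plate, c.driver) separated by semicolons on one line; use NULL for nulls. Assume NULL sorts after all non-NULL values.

Joins associate left-to-right: vehicles LEFT JOIN connects on vid gives 6 intermediate row(s).
Then LEFT JOIN `trips c` on rid: each of those 6 rows is kept; rows whose b.rid has no match in c get NULL for c's columns.

(BQ, NULL); (BQ, NULL); (SG, NULL); (SG, NULL); (UI, NULL); (UI, NULL)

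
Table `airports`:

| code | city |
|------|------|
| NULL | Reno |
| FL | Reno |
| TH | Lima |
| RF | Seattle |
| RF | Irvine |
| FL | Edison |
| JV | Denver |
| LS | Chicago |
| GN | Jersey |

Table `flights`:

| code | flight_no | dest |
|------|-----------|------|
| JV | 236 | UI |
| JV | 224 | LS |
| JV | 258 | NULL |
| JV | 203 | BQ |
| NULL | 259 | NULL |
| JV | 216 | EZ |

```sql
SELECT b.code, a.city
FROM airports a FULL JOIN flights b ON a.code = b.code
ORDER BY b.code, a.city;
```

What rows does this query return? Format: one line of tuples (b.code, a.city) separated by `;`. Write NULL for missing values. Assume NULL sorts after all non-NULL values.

(JV, Denver); (JV, Denver); (JV, Denver); (JV, Denver); (JV, Denver); (NULL, Chicago); (NULL, Edison); (NULL, Irvine); (NULL, Jersey); (NULL, Lima); (NULL, Reno); (NULL, Reno); (NULL, Seattle); (NULL, NULL)

FULL OUTER JOIN keeps every row from both sides; unmatched rows get NULL for the other side's columns.
Matching on a.code = b.code. A NULL in a compared column never satisfies the condition.
- a (code=NULL) has no partner → padded with NULL.
- a (code=FL) has no partner → padded with NULL.
- a (code=TH) has no partner → padded with NULL.
- a (code=RF) has no partner → padded with NULL.
- a (code=RF) has no partner → padded with NULL.
- a (code=FL) has no partner → padded with NULL.
- a (code=JV) pairs with 5 row(s) of b.
- a (code=LS) has no partner → padded with NULL.
- a (code=GN) has no partner → padded with NULL.
- 1 row(s) from b found no a partner → padded with NULL.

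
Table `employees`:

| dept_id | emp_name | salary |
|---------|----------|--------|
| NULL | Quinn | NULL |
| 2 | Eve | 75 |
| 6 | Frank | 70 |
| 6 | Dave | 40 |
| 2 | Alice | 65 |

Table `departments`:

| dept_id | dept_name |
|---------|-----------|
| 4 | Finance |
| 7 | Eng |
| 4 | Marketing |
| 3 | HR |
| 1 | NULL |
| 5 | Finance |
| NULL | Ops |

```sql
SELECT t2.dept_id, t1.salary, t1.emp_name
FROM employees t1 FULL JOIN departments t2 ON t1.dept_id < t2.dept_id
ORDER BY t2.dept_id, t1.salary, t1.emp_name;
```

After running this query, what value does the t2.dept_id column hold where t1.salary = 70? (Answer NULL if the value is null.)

FULL OUTER JOIN keeps every row from both sides; unmatched rows get NULL for the other side's columns.
Matching on t1.dept_id < t2.dept_id. A NULL in a compared column never satisfies the condition.
- t1 row (dept_id=NULL): no match → kept, t2 columns NULL.
- t1 row (dept_id=2): matches 5 t2 row(s) → 5 output row(s).
- t1 row (dept_id=6): matches 1 t2 row(s) → 1 output row(s).
- t1 row (dept_id=6): matches 1 t2 row(s) → 1 output row(s).
- t1 row (dept_id=2): matches 5 t2 row(s) → 5 output row(s).
- 2 t2 row(s) had no t1 match → kept, t1 columns NULL.

7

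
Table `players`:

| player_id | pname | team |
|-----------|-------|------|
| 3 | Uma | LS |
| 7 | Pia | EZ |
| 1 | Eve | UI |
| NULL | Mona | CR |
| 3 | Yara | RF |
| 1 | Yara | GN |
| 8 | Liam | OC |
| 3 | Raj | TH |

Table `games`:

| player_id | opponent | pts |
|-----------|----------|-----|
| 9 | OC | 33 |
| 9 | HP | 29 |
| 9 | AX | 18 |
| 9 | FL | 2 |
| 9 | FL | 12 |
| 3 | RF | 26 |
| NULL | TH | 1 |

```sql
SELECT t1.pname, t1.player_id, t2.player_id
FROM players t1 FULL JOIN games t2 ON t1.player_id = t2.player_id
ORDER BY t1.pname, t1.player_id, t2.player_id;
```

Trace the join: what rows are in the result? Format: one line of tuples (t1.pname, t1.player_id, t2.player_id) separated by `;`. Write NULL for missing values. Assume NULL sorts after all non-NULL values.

FULL OUTER JOIN keeps every row from both sides; unmatched rows get NULL for the other side's columns.
Matching on t1.player_id = t2.player_id. A NULL in a compared column never satisfies the condition.
- player_id=3: 1 matching t2 row(s), so 1 row(s) emitted.
- player_id=7: no t2 row matches, row kept with t2 columns NULL.
- player_id=1: no t2 row matches, row kept with t2 columns NULL.
- player_id=NULL: no t2 row matches, row kept with t2 columns NULL.
- player_id=3: 1 matching t2 row(s), so 1 row(s) emitted.
- player_id=1: no t2 row matches, row kept with t2 columns NULL.
- player_id=8: no t2 row matches, row kept with t2 columns NULL.
- player_id=3: 1 matching t2 row(s), so 1 row(s) emitted.
- 6 t2 row(s) had no t1 match → kept, t1 columns NULL.

(Eve, 1, NULL); (Liam, 8, NULL); (Mona, NULL, NULL); (Pia, 7, NULL); (Raj, 3, 3); (Uma, 3, 3); (Yara, 1, NULL); (Yara, 3, 3); (NULL, NULL, 9); (NULL, NULL, 9); (NULL, NULL, 9); (NULL, NULL, 9); (NULL, NULL, 9); (NULL, NULL, NULL)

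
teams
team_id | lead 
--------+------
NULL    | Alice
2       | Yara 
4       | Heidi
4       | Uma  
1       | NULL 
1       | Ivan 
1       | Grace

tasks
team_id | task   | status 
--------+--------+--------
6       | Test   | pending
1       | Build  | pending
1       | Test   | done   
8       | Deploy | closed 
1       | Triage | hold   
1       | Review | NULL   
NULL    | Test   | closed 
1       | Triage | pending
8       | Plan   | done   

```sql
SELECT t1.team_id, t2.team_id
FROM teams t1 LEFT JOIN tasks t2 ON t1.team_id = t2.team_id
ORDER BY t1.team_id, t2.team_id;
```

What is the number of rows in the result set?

LEFT JOIN keeps every row from `teams`; unmatched rows get NULL for `tasks`'s columns.
Matching on t1.team_id = t2.team_id. A NULL in a compared column never satisfies the condition.
- t1 (team_id=NULL) has no partner → padded with NULL.
- t1 (team_id=2) has no partner → padded with NULL.
- t1 (team_id=4) has no partner → padded with NULL.
- t1 (team_id=4) has no partner → padded with NULL.
- t1 (team_id=1) pairs with 5 row(s) of t2.
- t1 (team_id=1) pairs with 5 row(s) of t2.
- t1 (team_id=1) pairs with 5 row(s) of t2.
Total: 15 matched + 4 padded = 19 rows.

19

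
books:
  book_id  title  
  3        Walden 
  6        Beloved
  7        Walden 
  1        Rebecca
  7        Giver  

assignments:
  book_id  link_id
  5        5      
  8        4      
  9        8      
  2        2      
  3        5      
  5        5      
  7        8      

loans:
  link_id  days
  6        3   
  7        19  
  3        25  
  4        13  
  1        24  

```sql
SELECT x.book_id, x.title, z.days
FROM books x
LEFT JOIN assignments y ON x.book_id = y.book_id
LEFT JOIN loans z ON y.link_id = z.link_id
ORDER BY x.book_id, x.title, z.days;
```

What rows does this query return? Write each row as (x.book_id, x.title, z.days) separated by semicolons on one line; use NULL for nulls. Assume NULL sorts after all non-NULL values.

Evaluate left to right. First `books x LEFT JOIN assignments y` on book_id: 5 row(s).
Then LEFT JOIN `loans z` on link_id: each of those 5 rows is kept; rows whose y.link_id has no match in z get NULL for z's columns.

(1, Rebecca, NULL); (3, Walden, NULL); (6, Beloved, NULL); (7, Giver, NULL); (7, Walden, NULL)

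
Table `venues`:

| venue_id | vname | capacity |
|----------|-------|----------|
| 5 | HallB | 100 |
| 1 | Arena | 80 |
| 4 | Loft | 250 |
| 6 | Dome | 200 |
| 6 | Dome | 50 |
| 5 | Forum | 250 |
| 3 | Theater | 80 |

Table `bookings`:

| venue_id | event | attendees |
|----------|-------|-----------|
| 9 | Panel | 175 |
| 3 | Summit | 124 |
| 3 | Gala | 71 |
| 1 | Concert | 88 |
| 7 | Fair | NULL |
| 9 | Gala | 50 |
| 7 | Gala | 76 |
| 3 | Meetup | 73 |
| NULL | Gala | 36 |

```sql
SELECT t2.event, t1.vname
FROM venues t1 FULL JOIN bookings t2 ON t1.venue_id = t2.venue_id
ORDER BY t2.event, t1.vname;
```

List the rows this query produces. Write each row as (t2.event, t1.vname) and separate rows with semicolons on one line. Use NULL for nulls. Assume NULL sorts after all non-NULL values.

(Concert, Arena); (Fair, NULL); (Gala, Theater); (Gala, NULL); (Gala, NULL); (Gala, NULL); (Meetup, Theater); (Panel, NULL); (Summit, Theater); (NULL, Dome); (NULL, Dome); (NULL, Forum); (NULL, HallB); (NULL, Loft)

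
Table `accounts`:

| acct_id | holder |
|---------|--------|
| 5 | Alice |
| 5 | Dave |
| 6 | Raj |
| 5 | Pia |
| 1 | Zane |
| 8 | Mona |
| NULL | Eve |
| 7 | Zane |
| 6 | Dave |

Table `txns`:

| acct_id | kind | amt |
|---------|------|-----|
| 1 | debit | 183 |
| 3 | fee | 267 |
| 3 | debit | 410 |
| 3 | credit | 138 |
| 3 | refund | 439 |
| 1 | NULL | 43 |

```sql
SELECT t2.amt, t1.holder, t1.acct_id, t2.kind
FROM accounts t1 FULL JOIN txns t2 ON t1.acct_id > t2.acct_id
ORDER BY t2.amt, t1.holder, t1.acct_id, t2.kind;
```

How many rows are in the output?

44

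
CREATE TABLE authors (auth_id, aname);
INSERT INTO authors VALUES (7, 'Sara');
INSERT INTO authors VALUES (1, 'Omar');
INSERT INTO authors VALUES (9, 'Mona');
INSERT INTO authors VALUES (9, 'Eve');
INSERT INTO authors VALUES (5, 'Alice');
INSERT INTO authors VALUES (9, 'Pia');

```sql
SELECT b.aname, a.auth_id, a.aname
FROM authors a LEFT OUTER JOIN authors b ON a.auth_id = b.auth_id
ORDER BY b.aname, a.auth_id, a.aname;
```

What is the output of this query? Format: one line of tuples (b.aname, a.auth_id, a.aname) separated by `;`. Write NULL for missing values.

LEFT JOIN keeps every row from `authors a`; unmatched rows get NULL for `authors b`'s columns.
Matching on a.auth_id = b.auth_id.
- a row (auth_id=7): matches 1 b row(s) → 1 output row(s).
- a row (auth_id=1): matches 1 b row(s) → 1 output row(s).
- a row (auth_id=9): matches 3 b row(s) → 3 output row(s).
- a row (auth_id=9): matches 3 b row(s) → 3 output row(s).
- a row (auth_id=5): matches 1 b row(s) → 1 output row(s).
- a row (auth_id=9): matches 3 b row(s) → 3 output row(s).

(Alice, 5, Alice); (Eve, 9, Eve); (Eve, 9, Mona); (Eve, 9, Pia); (Mona, 9, Eve); (Mona, 9, Mona); (Mona, 9, Pia); (Omar, 1, Omar); (Pia, 9, Eve); (Pia, 9, Mona); (Pia, 9, Pia); (Sara, 7, Sara)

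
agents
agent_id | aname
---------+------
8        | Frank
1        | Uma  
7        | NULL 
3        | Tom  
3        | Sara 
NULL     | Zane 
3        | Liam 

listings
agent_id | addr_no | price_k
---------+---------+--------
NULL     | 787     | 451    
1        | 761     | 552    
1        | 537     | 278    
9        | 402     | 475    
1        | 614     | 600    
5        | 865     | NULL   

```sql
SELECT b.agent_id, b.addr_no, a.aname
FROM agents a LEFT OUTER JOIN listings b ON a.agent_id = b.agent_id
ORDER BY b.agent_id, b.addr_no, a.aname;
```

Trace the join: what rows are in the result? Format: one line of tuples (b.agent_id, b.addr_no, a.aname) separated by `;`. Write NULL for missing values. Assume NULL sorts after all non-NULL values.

LEFT JOIN keeps every row from `agents`; unmatched rows get NULL for `listings`'s columns.
Matching on a.agent_id = b.agent_id. A NULL in a compared column never satisfies the condition.
- a[0] agent_id=8 → no match; kept with NULLs on the b side.
- a[1] agent_id=1 → 3 match(es) in b → 3 row(s).
- a[2] agent_id=7 → no match; kept with NULLs on the b side.
- a[3] agent_id=3 → no match; kept with NULLs on the b side.
- a[4] agent_id=3 → no match; kept with NULLs on the b side.
- a[5] agent_id=NULL → no match; kept with NULLs on the b side.
- a[6] agent_id=3 → no match; kept with NULLs on the b side.
After projecting and ordering:
b.agent_id | b.addr_no | a.aname
1 | 537 | Uma
1 | 614 | Uma
1 | 761 | Uma
NULL | NULL | Frank
NULL | NULL | Liam
NULL | NULL | Sara
NULL | NULL | Tom
NULL | NULL | Zane
NULL | NULL | NULL

(1, 537, Uma); (1, 614, Uma); (1, 761, Uma); (NULL, NULL, Frank); (NULL, NULL, Liam); (NULL, NULL, Sara); (NULL, NULL, Tom); (NULL, NULL, Zane); (NULL, NULL, NULL)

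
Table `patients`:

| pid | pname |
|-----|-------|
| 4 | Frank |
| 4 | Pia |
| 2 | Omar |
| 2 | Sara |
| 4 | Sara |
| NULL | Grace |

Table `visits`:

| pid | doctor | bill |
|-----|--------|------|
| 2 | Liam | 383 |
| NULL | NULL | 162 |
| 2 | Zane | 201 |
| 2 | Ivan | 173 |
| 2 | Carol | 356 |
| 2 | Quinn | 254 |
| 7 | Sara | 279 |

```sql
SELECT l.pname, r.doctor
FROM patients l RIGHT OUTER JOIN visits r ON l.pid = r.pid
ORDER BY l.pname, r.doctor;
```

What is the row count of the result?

RIGHT JOIN keeps every row from `visits`; unmatched rows get NULL for `patients`'s columns.
Matching on l.pid = r.pid. A NULL in a compared column never satisfies the condition.
- l row (pid=4): no match.
- l row (pid=4): no match.
- l row (pid=2): matches 5 r row(s) → 5 output row(s).
- l row (pid=2): matches 5 r row(s) → 5 output row(s).
- l row (pid=4): no match.
- l row (pid=NULL): no match.
- 2 row(s) from r found no l partner → padded with NULL.
Total: 10 matched + 2 padded = 12 rows.

12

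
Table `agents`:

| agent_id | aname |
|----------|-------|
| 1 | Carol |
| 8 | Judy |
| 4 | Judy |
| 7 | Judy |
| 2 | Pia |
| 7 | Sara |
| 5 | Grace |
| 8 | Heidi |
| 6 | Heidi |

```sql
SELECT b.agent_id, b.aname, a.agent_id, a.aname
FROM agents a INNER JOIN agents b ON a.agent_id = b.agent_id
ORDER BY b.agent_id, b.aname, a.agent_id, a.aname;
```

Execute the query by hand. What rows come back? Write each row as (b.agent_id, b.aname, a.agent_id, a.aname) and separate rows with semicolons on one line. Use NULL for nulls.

(1, Carol, 1, Carol); (2, Pia, 2, Pia); (4, Judy, 4, Judy); (5, Grace, 5, Grace); (6, Heidi, 6, Heidi); (7, Judy, 7, Judy); (7, Judy, 7, Sara); (7, Sara, 7, Judy); (7, Sara, 7, Sara); (8, Heidi, 8, Heidi); (8, Heidi, 8, Judy); (8, Judy, 8, Heidi); (8, Judy, 8, Judy)

INNER JOIN keeps only pairs where the ON condition holds.
Matching on a.agent_id = b.agent_id.
- a (agent_id=1) pairs with 1 row(s) of b.
- a (agent_id=8) pairs with 2 row(s) of b.
- a (agent_id=4) pairs with 1 row(s) of b.
- a (agent_id=7) pairs with 2 row(s) of b.
- a (agent_id=2) pairs with 1 row(s) of b.
- a (agent_id=7) pairs with 2 row(s) of b.
- a (agent_id=5) pairs with 1 row(s) of b.
- a (agent_id=8) pairs with 2 row(s) of b.
- a (agent_id=6) pairs with 1 row(s) of b.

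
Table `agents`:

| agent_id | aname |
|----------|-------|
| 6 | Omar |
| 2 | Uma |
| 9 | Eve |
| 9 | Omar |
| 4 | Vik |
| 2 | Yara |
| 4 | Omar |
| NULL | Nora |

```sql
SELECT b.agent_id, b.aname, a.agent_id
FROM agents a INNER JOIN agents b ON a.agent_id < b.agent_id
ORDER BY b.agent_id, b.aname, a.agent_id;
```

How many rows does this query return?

18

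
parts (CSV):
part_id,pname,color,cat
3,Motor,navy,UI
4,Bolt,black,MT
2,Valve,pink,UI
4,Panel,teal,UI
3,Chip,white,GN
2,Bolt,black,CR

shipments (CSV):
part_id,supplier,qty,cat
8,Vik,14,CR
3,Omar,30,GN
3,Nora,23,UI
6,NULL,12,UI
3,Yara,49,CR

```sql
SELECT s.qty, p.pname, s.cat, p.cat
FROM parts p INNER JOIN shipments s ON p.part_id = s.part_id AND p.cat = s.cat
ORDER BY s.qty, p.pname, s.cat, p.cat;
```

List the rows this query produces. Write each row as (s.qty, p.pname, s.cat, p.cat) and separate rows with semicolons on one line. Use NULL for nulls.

(23, Motor, UI, UI); (30, Chip, GN, GN)

INNER JOIN keeps only pairs where the ON condition holds.
Matching on p.part_id = s.part_id AND p.cat = s.cat.
Matched pairs: 2.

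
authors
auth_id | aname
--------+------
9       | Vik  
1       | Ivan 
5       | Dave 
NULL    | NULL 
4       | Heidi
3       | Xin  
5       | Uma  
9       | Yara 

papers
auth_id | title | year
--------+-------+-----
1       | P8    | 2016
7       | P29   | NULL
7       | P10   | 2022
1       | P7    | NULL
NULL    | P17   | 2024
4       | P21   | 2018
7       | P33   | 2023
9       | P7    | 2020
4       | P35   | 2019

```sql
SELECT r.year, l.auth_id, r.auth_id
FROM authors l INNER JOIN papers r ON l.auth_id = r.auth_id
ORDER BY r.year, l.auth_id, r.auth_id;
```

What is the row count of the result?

6

INNER JOIN keeps only pairs where the ON condition holds.
Matching on l.auth_id = r.auth_id. A NULL in a compared column never satisfies the condition.
- l[0] auth_id=9 → 1 match(es) in r → 1 row(s).
- l[1] auth_id=1 → 2 match(es) in r → 2 row(s).
- l[2] auth_id=5 → no match; dropped.
- l[3] auth_id=NULL → no match; dropped.
- l[4] auth_id=4 → 2 match(es) in r → 2 row(s).
- l[5] auth_id=3 → no match; dropped.
- l[6] auth_id=5 → no match; dropped.
- l[7] auth_id=9 → 1 match(es) in r → 1 row(s).
Total: 6 rows.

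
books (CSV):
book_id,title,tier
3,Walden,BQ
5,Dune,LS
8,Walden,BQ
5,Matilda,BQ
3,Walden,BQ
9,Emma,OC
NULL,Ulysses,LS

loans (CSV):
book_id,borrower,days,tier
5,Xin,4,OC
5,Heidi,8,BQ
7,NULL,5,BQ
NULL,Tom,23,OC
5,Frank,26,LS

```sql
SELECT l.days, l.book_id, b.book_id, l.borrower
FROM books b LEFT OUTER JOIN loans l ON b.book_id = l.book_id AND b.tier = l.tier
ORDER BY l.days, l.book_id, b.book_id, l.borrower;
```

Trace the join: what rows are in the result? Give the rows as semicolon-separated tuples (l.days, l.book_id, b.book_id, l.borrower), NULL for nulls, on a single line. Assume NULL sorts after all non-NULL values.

LEFT JOIN keeps every row from `books`; unmatched rows get NULL for `loans`'s columns.
Matching on b.book_id = l.book_id AND b.tier = l.tier. A NULL in a compared column never satisfies the condition.
- b (book_id=3, tier=BQ) has no partner → padded with NULL.
- b (book_id=5, tier=LS) pairs with 1 row(s) of l.
- b (book_id=8, tier=BQ) has no partner → padded with NULL.
- b (book_id=5, tier=BQ) pairs with 1 row(s) of l.
- b (book_id=3, tier=BQ) has no partner → padded with NULL.
- b (book_id=9, tier=OC) has no partner → padded with NULL.
- b (book_id=NULL, tier=LS) has no partner → padded with NULL.
After projecting and ordering:
l.days | l.book_id | b.book_id | l.borrower
8 | 5 | 5 | Heidi
26 | 5 | 5 | Frank
NULL | NULL | 3 | NULL
NULL | NULL | 3 | NULL
NULL | NULL | 8 | NULL
NULL | NULL | 9 | NULL
NULL | NULL | NULL | NULL

(8, 5, 5, Heidi); (26, 5, 5, Frank); (NULL, NULL, 3, NULL); (NULL, NULL, 3, NULL); (NULL, NULL, 8, NULL); (NULL, NULL, 9, NULL); (NULL, NULL, NULL, NULL)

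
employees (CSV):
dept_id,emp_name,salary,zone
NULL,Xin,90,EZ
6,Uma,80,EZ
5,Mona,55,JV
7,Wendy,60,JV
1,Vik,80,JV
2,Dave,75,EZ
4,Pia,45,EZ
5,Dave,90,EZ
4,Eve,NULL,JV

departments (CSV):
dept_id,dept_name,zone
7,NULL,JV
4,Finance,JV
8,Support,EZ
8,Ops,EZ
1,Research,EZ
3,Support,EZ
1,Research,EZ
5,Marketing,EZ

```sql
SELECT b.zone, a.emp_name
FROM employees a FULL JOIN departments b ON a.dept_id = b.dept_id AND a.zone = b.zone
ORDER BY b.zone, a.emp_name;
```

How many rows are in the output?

FULL OUTER JOIN keeps every row from both sides; unmatched rows get NULL for the other side's columns.
Matching on a.dept_id = b.dept_id AND a.zone = b.zone. A NULL in a compared column never satisfies the condition.
- a[0] dept_id=NULL, zone=EZ → no match; kept with NULLs on the b side.
- a[1] dept_id=6, zone=EZ → no match; kept with NULLs on the b side.
- a[2] dept_id=5, zone=JV → no match; kept with NULLs on the b side.
- a[3] dept_id=7, zone=JV → 1 match(es) in b → 1 row(s).
- a[4] dept_id=1, zone=JV → no match; kept with NULLs on the b side.
- a[5] dept_id=2, zone=EZ → no match; kept with NULLs on the b side.
- a[6] dept_id=4, zone=EZ → no match; kept with NULLs on the b side.
- a[7] dept_id=5, zone=EZ → 1 match(es) in b → 1 row(s).
- a[8] dept_id=4, zone=JV → 1 match(es) in b → 1 row(s).
- plus 5 unmatched b row(s), each kept with NULL a columns.
Total: 3 matched + 11 padded = 14 rows.

14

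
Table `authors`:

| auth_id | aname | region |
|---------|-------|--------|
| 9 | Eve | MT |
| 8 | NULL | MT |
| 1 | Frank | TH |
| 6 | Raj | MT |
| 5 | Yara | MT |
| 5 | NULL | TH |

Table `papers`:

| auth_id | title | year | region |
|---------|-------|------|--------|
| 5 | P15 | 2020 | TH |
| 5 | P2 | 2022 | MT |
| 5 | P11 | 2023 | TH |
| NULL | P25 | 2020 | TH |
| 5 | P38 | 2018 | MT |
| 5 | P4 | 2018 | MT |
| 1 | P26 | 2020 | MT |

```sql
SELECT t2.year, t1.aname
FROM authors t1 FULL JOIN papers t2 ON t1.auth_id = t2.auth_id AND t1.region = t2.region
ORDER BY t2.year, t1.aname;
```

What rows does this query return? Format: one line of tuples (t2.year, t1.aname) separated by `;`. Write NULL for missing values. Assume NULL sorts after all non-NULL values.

FULL OUTER JOIN keeps every row from both sides; unmatched rows get NULL for the other side's columns.
Matching on t1.auth_id = t2.auth_id AND t1.region = t2.region. A NULL in a compared column never satisfies the condition.
- t1 row (auth_id=9, region=MT): no match → kept, t2 columns NULL.
- t1 row (auth_id=8, region=MT): no match → kept, t2 columns NULL.
- t1 row (auth_id=1, region=TH): no match → kept, t2 columns NULL.
- t1 row (auth_id=6, region=MT): no match → kept, t2 columns NULL.
- t1 row (auth_id=5, region=MT): matches 3 t2 row(s) → 3 output row(s).
- t1 row (auth_id=5, region=TH): matches 2 t2 row(s) → 2 output row(s).
- 2 row(s) from t2 found no t1 partner → padded with NULL.

(2018, Yara); (2018, Yara); (2020, NULL); (2020, NULL); (2020, NULL); (2022, Yara); (2023, NULL); (NULL, Eve); (NULL, Frank); (NULL, Raj); (NULL, NULL)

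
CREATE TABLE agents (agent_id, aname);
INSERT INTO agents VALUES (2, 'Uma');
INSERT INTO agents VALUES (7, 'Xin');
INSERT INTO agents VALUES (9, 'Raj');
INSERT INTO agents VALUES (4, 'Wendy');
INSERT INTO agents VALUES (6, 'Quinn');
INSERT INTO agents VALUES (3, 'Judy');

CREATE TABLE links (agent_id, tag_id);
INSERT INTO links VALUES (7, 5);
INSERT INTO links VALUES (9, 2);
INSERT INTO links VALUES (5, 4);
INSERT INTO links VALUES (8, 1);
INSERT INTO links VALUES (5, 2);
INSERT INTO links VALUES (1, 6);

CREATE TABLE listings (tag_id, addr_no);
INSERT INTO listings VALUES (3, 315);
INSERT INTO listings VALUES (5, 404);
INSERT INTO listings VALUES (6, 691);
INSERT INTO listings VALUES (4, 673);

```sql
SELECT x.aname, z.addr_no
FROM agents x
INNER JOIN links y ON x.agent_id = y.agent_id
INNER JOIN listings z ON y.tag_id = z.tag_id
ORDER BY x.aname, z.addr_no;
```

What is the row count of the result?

Step 1 — x INNER JOIN y on agent_id → 2 row(s).
Then INNER JOIN `listings z` on tag_id: keep only rows whose y.tag_id appears in z.
Result: 1 row(s).

1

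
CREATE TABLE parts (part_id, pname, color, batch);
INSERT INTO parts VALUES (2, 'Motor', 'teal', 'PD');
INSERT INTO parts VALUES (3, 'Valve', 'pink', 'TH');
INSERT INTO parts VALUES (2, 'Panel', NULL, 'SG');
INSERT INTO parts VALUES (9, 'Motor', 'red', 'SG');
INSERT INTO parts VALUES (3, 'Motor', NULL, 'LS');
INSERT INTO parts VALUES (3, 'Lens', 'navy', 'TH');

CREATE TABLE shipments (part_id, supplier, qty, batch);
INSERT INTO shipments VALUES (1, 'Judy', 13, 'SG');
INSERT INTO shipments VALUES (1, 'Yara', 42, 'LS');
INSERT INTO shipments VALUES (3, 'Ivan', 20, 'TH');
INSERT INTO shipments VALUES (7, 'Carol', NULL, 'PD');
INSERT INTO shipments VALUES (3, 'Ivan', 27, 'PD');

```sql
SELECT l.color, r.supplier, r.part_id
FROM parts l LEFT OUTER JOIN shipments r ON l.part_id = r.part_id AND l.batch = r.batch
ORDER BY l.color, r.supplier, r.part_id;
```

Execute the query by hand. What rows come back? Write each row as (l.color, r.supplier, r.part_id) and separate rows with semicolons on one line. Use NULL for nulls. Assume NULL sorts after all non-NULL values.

(navy, Ivan, 3); (pink, Ivan, 3); (red, NULL, NULL); (teal, NULL, NULL); (NULL, NULL, NULL); (NULL, NULL, NULL)

LEFT JOIN keeps every row from `parts`; unmatched rows get NULL for `shipments`'s columns.
Matching on l.part_id = r.part_id AND l.batch = r.batch.
Matched pairs: 2; unmatched l rows kept: 4.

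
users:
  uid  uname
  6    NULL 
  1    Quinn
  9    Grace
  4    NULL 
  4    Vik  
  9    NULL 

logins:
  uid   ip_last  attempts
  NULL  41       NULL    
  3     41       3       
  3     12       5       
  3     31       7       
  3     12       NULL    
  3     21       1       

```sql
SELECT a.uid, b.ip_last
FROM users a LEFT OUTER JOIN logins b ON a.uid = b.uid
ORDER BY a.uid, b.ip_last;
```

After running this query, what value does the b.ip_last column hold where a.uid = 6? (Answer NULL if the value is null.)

LEFT JOIN keeps every row from `users`; unmatched rows get NULL for `logins`'s columns.
Matching on a.uid = b.uid. A NULL in a compared column never satisfies the condition.
- a row (uid=6): no match → kept, b columns NULL.
- a row (uid=1): no match → kept, b columns NULL.
- a row (uid=9): no match → kept, b columns NULL.
- a row (uid=4): no match → kept, b columns NULL.
- a row (uid=4): no match → kept, b columns NULL.
- a row (uid=9): no match → kept, b columns NULL.

NULL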